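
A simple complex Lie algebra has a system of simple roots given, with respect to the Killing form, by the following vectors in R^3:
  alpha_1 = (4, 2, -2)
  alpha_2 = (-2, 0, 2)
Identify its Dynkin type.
G2

Compute the Cartan integers a_ij = 2(alpha_i, alpha_j)/(alpha_j, alpha_j); the resulting 2x2 Cartan matrix is
[[2, -3], [-1, 2]].
The roots have two lengths (squared-length ratio 3:1); the short ones are alpha_{2}. The associated Dynkin diagram is two nodes joined by a triple edge (G_2), so the type is G_2.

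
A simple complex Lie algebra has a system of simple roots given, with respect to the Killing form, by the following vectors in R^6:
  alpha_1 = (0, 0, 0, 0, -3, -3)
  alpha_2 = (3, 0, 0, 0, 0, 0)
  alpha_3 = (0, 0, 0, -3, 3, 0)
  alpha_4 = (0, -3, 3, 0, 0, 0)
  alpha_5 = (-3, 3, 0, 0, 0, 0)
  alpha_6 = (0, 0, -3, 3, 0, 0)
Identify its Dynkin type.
B_6

Compute the Cartan integers a_ij = 2(alpha_i, alpha_j)/(alpha_j, alpha_j); the resulting 6x6 Cartan matrix is
[[2, 0, -1, 0, 0, 0], [0, 2, 0, 0, -1, 0], [-1, 0, 2, 0, 0, -1], [0, 0, 0, 2, -1, -1], [0, -2, 0, -1, 2, 0], [0, 0, -1, -1, 0, 2]].
The roots have two lengths (squared-length ratio 2:1); the short ones are alpha_{2}. The associated Dynkin diagram is a chain of 6 nodes with a double edge at one end; the terminal node there is the unique short simple root (B_6), so the type is B_6 (the algebra so(13)).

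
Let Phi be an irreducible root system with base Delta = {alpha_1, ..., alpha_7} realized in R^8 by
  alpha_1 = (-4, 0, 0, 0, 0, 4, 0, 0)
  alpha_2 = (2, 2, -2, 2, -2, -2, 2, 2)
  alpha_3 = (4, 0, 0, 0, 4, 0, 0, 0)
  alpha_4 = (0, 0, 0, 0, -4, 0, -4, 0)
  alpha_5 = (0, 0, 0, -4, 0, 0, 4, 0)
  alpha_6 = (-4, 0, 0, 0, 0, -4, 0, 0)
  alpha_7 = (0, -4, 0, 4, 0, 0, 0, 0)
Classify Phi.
Compute the Cartan integers a_ij = 2(alpha_i, alpha_j)/(alpha_j, alpha_j); the resulting 7x7 Cartan matrix is
[[2, -1, -1, 0, 0, 0, 0], [-1, 2, 0, 0, 0, 0, 0], [-1, 0, 2, -1, 0, -1, 0], [0, 0, -1, 2, -1, 0, 0], [0, 0, 0, -1, 2, 0, -1], [0, 0, -1, 0, 0, 2, 0], [0, 0, 0, 0, -1, 0, 2]].
All simple roots have the same length, so the diagram is simply laced. The associated Dynkin diagram is a chain of 6 nodes with one extra node attached to the third node from one end (E_7), so the type is E_7.

E_7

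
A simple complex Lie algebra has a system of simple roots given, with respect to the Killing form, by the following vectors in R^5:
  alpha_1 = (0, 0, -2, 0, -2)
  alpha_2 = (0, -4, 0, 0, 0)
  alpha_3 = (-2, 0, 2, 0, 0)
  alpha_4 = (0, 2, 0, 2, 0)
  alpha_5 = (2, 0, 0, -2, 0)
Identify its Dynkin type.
C_5

Compute the Cartan integers a_ij = 2(alpha_i, alpha_j)/(alpha_j, alpha_j); the resulting 5x5 Cartan matrix is
[[2, 0, -1, 0, 0], [0, 2, 0, -2, 0], [-1, 0, 2, 0, -1], [0, -1, 0, 2, -1], [0, 0, -1, -1, 2]].
The roots have two lengths (squared-length ratio 2:1); the short ones are alpha_{1,3,4,5}. The associated Dynkin diagram is a chain of 5 nodes with a double edge at one end; the terminal node there is the unique long simple root (C_5), so the type is C_5 (the algebra sp(10)).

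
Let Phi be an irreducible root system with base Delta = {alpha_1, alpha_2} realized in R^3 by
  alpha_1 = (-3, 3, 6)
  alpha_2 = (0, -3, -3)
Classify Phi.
Compute the Cartan integers a_ij = 2(alpha_i, alpha_j)/(alpha_j, alpha_j); the resulting 2x2 Cartan matrix is
[[2, -3], [-1, 2]].
The roots have two lengths (squared-length ratio 3:1); the short ones are alpha_{2}. The associated Dynkin diagram is two nodes joined by a triple edge (G_2), so the type is G_2.

type G_2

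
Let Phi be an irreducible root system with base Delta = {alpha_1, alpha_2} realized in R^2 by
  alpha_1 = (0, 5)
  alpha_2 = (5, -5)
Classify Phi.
B_2

Compute the Cartan integers a_ij = 2(alpha_i, alpha_j)/(alpha_j, alpha_j); the resulting 2x2 Cartan matrix is
[[2, -1], [-2, 2]].
The roots have two lengths (squared-length ratio 2:1); the short ones are alpha_{1}. The associated Dynkin diagram is a chain of 2 nodes with a double edge at one end; the terminal node there is the unique short simple root (B_2), so the type is B_2 (the algebra so(5)).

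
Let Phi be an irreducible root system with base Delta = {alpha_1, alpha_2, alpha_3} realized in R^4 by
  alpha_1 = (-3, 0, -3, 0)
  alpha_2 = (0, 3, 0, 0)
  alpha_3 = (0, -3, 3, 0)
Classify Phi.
Compute the Cartan integers a_ij = 2(alpha_i, alpha_j)/(alpha_j, alpha_j); the resulting 3x3 Cartan matrix is
[[2, 0, -1], [0, 2, -1], [-1, -2, 2]].
The roots have two lengths (squared-length ratio 2:1); the short ones are alpha_{2}. The associated Dynkin diagram is a chain of 3 nodes with a double edge at one end; the terminal node there is the unique short simple root (B_3), so the type is B_3 (the algebra so(7)).

B3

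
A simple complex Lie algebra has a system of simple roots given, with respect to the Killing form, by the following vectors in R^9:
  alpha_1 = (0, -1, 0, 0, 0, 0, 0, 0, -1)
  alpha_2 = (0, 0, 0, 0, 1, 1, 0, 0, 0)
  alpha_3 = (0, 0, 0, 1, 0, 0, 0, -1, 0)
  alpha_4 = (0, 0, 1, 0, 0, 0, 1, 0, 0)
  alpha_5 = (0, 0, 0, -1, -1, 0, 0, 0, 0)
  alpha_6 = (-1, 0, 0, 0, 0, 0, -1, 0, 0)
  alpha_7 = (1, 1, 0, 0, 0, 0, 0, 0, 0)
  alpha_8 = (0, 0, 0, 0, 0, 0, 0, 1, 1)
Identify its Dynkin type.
A8

Compute the Cartan integers a_ij = 2(alpha_i, alpha_j)/(alpha_j, alpha_j); the resulting 8x8 Cartan matrix is
[[2, 0, 0, 0, 0, 0, -1, -1], [0, 2, 0, 0, -1, 0, 0, 0], [0, 0, 2, 0, -1, 0, 0, -1], [0, 0, 0, 2, 0, -1, 0, 0], [0, -1, -1, 0, 2, 0, 0, 0], [0, 0, 0, -1, 0, 2, -1, 0], [-1, 0, 0, 0, 0, -1, 2, 0], [-1, 0, -1, 0, 0, 0, 0, 2]].
All simple roots have the same length, so the diagram is simply laced. The associated Dynkin diagram is a chain of 8 nodes with single edges (A_8), so the type is A_8 (the algebra sl(9)).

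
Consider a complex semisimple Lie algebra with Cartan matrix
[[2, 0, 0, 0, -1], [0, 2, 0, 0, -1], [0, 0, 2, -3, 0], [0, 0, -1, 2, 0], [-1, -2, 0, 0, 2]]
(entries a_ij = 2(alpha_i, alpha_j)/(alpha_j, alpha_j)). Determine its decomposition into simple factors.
The diagram associated to this matrix has two connected components: the simple roots {alpha_1, alpha_2, alpha_5} form a chain of 3 nodes with a double edge at one end; the terminal node there is the unique short simple root (B_3), and {alpha_3, alpha_4} form two nodes joined by a triple edge (G_2). A semisimple Lie algebra decomposes uniquely as the direct sum of simple ideals, one per connected component of its Dynkin diagram, so g ≅ B_3 ⊕ G_2 (dimension 21 + 14 = 35).

B_3 (so(7)) ⊕ G_2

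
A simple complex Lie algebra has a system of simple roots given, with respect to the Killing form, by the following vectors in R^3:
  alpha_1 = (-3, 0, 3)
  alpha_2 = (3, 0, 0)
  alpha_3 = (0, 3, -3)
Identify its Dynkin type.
type B_3

Compute the Cartan integers a_ij = 2(alpha_i, alpha_j)/(alpha_j, alpha_j); the resulting 3x3 Cartan matrix is
[[2, -2, -1], [-1, 2, 0], [-1, 0, 2]].
The roots have two lengths (squared-length ratio 2:1); the short ones are alpha_{2}. The associated Dynkin diagram is a chain of 3 nodes with a double edge at one end; the terminal node there is the unique short simple root (B_3), so the type is B_3 (the algebra so(7)).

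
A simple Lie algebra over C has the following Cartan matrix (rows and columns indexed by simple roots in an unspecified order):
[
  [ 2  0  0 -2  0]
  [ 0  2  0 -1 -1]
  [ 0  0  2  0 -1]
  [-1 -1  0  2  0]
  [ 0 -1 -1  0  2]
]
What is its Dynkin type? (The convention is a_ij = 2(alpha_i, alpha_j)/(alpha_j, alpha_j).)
C5

The matrix has rank 5 with 2's on the diagonal. Reading the off-diagonal entries as Dynkin edges (a single edge where a_ij = a_ji = -1; a double or triple edge where a_ij * a_ji = 2 or 3), the diagram is a chain of 5 nodes with a double edge at one end; the terminal node there is the unique long simple root (C_5). One simple-root ordering that puts it in standard form is (alpha_3, alpha_5, alpha_2, alpha_4, alpha_1). So the algebra is type C_5, i.e. sp(10).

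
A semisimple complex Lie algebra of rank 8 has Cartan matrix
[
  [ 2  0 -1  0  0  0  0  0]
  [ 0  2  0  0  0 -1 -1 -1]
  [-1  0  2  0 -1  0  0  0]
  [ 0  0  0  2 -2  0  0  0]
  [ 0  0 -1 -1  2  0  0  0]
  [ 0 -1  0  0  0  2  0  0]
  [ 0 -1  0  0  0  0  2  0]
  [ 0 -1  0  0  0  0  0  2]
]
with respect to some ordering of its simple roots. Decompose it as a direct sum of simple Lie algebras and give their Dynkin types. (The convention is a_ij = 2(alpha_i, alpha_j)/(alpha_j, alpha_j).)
The diagram associated to this matrix has two connected components: the simple roots {alpha_1, alpha_3, alpha_4, alpha_5} form a chain of 4 nodes with a double edge at one end; the terminal node there is the unique long simple root (C_4), and {alpha_2, alpha_6, alpha_7, alpha_8} form a chain of 2 nodes with a fork of two nodes at one end (D_4). A semisimple Lie algebra decomposes uniquely as the direct sum of simple ideals, one per connected component of its Dynkin diagram, so g ≅ C_4 ⊕ D_4 (dimension 36 + 28 = 64).

C_4 + D_4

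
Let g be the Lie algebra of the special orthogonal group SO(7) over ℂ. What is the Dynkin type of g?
This is so(7) with 7 odd, which has dimension 7(7-1)/2 = 21 and rank (7-1)/2 = 3. In the classification of classical Lie algebras, the orthogonal algebra so(2n+1) in an odd number of variables has type B_n; here n = 3, so the Dynkin diagram is a chain of 3 nodes with a double edge at one end; the terminal node there is the unique short simple root (B_3). Hence the type is B_3.

B_3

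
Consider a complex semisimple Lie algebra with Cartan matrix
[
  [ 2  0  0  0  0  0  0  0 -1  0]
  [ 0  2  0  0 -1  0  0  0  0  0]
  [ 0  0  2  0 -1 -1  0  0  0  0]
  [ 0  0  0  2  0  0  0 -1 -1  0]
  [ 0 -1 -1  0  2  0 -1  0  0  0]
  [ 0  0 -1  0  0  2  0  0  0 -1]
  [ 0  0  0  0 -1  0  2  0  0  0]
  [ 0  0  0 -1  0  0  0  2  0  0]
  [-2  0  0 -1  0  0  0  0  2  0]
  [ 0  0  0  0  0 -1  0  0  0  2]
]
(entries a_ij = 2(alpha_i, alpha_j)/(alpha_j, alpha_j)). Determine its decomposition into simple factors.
The diagram associated to this matrix has two connected components: the simple roots {alpha_1, alpha_4, alpha_8, alpha_9} form a chain of 4 nodes with a double edge at one end; the terminal node there is the unique short simple root (B_4), and {alpha_2, alpha_3, alpha_5, alpha_6, alpha_7, alpha_10} form a chain of 4 nodes with a fork of two nodes at one end (D_6). A semisimple Lie algebra decomposes uniquely as the direct sum of simple ideals, one per connected component of its Dynkin diagram, so g ≅ B_4 ⊕ D_6 (dimension 36 + 66 = 102).

B_4 ⊕ D_6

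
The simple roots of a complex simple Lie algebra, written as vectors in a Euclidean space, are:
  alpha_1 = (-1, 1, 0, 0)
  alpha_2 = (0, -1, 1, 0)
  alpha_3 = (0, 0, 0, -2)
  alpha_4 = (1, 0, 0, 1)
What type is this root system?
Compute the Cartan integers a_ij = 2(alpha_i, alpha_j)/(alpha_j, alpha_j); the resulting 4x4 Cartan matrix is
[[2, -1, 0, -1], [-1, 2, 0, 0], [0, 0, 2, -2], [-1, 0, -1, 2]].
The roots have two lengths (squared-length ratio 2:1); the short ones are alpha_{1,2,4}. The associated Dynkin diagram is a chain of 4 nodes with a double edge at one end; the terminal node there is the unique long simple root (C_4), so the type is C_4 (the algebra sp(8)).

C4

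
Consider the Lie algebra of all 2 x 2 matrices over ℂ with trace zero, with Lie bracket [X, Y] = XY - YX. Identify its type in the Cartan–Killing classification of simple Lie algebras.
This is sl(2), which has dimension 2^2 - 1 = 3 and rank 2 - 1 = 1 (a Cartan subalgebra is the diagonal traceless matrices). In the classification of classical Lie algebras, the special linear algebra sl(n+1) has type A_n; here n = 1, so the Dynkin diagram is a chain of 1 nodes with single edges (A_1). Hence the type is A_1.

A_1 (sl(2))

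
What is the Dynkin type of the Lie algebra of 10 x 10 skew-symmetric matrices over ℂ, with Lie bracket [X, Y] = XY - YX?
D_5

This is so(10) with 10 even, which has dimension 10(10-1)/2 = 45 and rank 10/2 = 5. In the classification of classical Lie algebras, the orthogonal algebra so(2n) in an even number of variables has type D_n; here n = 5, so the Dynkin diagram is a chain of 3 nodes with a fork of two nodes at one end (D_5). Hence the type is D_5.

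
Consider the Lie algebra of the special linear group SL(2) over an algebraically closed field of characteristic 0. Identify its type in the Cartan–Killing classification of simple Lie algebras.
This is sl(2), which has dimension 2^2 - 1 = 3 and rank 2 - 1 = 1 (a Cartan subalgebra is the diagonal traceless matrices). In the classification of classical Lie algebras, the special linear algebra sl(n+1) has type A_n; here n = 1, so the Dynkin diagram is a chain of 1 nodes with single edges (A_1). Hence the type is A_1.

type A_1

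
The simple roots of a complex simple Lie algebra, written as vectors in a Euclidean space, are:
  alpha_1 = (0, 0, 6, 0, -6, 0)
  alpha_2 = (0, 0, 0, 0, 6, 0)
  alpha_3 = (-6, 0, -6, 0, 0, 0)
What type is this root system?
B3

Compute the Cartan integers a_ij = 2(alpha_i, alpha_j)/(alpha_j, alpha_j); the resulting 3x3 Cartan matrix is
[[2, -2, -1], [-1, 2, 0], [-1, 0, 2]].
The roots have two lengths (squared-length ratio 2:1); the short ones are alpha_{2}. The associated Dynkin diagram is a chain of 3 nodes with a double edge at one end; the terminal node there is the unique short simple root (B_3), so the type is B_3 (the algebra so(7)).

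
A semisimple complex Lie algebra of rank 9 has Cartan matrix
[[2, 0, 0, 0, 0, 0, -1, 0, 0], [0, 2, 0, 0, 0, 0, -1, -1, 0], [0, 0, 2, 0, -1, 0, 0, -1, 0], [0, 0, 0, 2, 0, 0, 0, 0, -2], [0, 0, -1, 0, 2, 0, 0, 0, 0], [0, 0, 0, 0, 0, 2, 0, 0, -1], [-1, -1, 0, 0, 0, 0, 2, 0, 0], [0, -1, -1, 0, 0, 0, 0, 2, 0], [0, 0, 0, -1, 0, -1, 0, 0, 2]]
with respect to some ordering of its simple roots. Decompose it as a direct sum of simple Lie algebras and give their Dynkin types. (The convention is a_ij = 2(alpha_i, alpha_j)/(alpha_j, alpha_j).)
The diagram associated to this matrix has two connected components: the simple roots {alpha_1, alpha_2, alpha_3, alpha_5, alpha_7, alpha_8} form a chain of 6 nodes with single edges (A_6), and {alpha_4, alpha_6, alpha_9} form a chain of 3 nodes with a double edge at one end; the terminal node there is the unique long simple root (C_3). A semisimple Lie algebra decomposes uniquely as the direct sum of simple ideals, one per connected component of its Dynkin diagram, so g ≅ A_6 ⊕ C_3 (dimension 48 + 21 = 69).

A_6 ⊕ C_3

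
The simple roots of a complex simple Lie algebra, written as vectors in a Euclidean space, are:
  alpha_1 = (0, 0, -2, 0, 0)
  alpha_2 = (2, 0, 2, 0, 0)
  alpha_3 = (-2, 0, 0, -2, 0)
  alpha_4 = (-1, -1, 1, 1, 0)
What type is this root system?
type F_4

Compute the Cartan integers a_ij = 2(alpha_i, alpha_j)/(alpha_j, alpha_j); the resulting 4x4 Cartan matrix is
[[2, -1, 0, -1], [-2, 2, -1, 0], [0, -1, 2, 0], [-1, 0, 0, 2]].
The roots have two lengths (squared-length ratio 2:1); the short ones are alpha_{1,4}. The associated Dynkin diagram is a chain of 4 nodes with a double edge between the middle two (F_4), so the type is F_4.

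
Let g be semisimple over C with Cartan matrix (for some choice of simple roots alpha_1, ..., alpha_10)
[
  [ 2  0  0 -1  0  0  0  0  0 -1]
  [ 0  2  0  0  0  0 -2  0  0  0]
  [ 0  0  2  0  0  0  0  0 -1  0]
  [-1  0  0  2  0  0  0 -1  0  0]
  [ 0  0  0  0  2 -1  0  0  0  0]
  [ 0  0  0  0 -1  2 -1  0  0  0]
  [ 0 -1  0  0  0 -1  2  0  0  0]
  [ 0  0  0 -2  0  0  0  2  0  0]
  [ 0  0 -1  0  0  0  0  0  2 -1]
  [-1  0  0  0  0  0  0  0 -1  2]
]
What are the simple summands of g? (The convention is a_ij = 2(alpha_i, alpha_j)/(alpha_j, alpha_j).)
type C_4 + type C_6

The diagram associated to this matrix has two connected components: the simple roots {alpha_2, alpha_5, alpha_6, alpha_7} form a chain of 4 nodes with a double edge at one end; the terminal node there is the unique long simple root (C_4), and {alpha_1, alpha_3, alpha_4, alpha_8, alpha_9, alpha_10} form a chain of 6 nodes with a double edge at one end; the terminal node there is the unique long simple root (C_6). A semisimple Lie algebra decomposes uniquely as the direct sum of simple ideals, one per connected component of its Dynkin diagram, so g ≅ C_4 ⊕ C_6 (dimension 36 + 78 = 114).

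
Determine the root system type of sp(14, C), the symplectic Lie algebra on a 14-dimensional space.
C7

This is sp(14), which has dimension 14(14+1)/2 = 105 and rank 14/2 = 7. In the classification of classical Lie algebras, the symplectic algebra sp(2n) has type C_n; here n = 7, so the Dynkin diagram is a chain of 7 nodes with a double edge at one end; the terminal node there is the unique long simple root (C_7). Hence the type is C_7.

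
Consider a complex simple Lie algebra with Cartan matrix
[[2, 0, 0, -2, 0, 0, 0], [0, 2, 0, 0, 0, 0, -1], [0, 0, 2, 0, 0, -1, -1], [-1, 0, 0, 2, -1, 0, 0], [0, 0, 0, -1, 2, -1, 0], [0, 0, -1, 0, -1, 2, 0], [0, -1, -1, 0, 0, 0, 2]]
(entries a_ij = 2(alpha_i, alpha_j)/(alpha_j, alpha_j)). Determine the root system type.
The matrix has rank 7 with 2's on the diagonal. Reading the off-diagonal entries as Dynkin edges (a single edge where a_ij = a_ji = -1; a double or triple edge where a_ij * a_ji = 2 or 3), the diagram is a chain of 7 nodes with a double edge at one end; the terminal node there is the unique long simple root (C_7). One simple-root ordering that puts it in standard form is (alpha_2, alpha_7, alpha_3, alpha_6, alpha_5, alpha_4, alpha_1). So the algebra is type C_7, i.e. sp(14).

type C_7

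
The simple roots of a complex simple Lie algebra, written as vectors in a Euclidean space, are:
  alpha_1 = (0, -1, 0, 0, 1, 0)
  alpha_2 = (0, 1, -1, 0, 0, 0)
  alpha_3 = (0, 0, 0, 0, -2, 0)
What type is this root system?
C_3

Compute the Cartan integers a_ij = 2(alpha_i, alpha_j)/(alpha_j, alpha_j); the resulting 3x3 Cartan matrix is
[[2, -1, -1], [-1, 2, 0], [-2, 0, 2]].
The roots have two lengths (squared-length ratio 2:1); the short ones are alpha_{1,2}. The associated Dynkin diagram is a chain of 3 nodes with a double edge at one end; the terminal node there is the unique long simple root (C_3), so the type is C_3 (the algebra sp(6)).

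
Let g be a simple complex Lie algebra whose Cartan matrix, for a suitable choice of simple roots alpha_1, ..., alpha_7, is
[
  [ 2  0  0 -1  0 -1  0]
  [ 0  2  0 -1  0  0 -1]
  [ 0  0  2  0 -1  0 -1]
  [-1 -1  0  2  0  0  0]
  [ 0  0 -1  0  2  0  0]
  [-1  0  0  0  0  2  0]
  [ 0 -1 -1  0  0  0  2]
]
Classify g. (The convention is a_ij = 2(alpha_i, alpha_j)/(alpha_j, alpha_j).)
The matrix has rank 7 with 2's on the diagonal. Reading the off-diagonal entries as Dynkin edges (a single edge where a_ij = a_ji = -1; a double or triple edge where a_ij * a_ji = 2 or 3), the diagram is a chain of 7 nodes with single edges (A_7). One simple-root ordering that puts it in standard form is (alpha_5, alpha_3, alpha_7, alpha_2, alpha_4, alpha_1, alpha_6). So the algebra is type A_7, i.e. sl(8).

A_7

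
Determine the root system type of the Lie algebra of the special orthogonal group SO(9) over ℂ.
B_4 (so(9))

This is so(9) with 9 odd, which has dimension 9(9-1)/2 = 36 and rank (9-1)/2 = 4. In the classification of classical Lie algebras, the orthogonal algebra so(2n+1) in an odd number of variables has type B_n; here n = 4, so the Dynkin diagram is a chain of 4 nodes with a double edge at one end; the terminal node there is the unique short simple root (B_4). Hence the type is B_4.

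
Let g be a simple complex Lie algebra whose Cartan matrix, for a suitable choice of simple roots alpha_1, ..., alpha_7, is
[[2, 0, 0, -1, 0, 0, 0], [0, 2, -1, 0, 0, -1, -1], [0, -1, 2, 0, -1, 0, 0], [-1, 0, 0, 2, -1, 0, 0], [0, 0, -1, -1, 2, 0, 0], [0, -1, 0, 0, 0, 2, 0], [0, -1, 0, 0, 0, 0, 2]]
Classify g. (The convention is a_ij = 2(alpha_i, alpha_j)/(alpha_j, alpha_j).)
The matrix has rank 7 with 2's on the diagonal. Reading the off-diagonal entries as Dynkin edges (a single edge where a_ij = a_ji = -1; a double or triple edge where a_ij * a_ji = 2 or 3), the diagram is a chain of 5 nodes with a fork of two nodes at one end (D_7). One simple-root ordering that puts it in standard form is (alpha_1, alpha_4, alpha_5, alpha_3, alpha_2, alpha_7, alpha_6). So the algebra is type D_7, i.e. so(14).

D_7 (so(14))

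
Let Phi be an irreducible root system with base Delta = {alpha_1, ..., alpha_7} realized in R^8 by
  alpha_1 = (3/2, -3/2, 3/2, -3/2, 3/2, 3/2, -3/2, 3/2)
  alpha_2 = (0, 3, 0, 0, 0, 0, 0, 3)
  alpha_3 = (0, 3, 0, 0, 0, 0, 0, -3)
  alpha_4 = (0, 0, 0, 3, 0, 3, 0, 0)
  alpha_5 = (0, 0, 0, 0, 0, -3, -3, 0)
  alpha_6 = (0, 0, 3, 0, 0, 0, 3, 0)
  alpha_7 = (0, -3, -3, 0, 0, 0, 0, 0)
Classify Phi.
E_7

Compute the Cartan integers a_ij = 2(alpha_i, alpha_j)/(alpha_j, alpha_j); the resulting 7x7 Cartan matrix is
[[2, 0, -1, 0, 0, 0, 0], [0, 2, 0, 0, 0, 0, -1], [-1, 0, 2, 0, 0, 0, -1], [0, 0, 0, 2, -1, 0, 0], [0, 0, 0, -1, 2, -1, 0], [0, 0, 0, 0, -1, 2, -1], [0, -1, -1, 0, 0, -1, 2]].
All simple roots have the same length, so the diagram is simply laced. The associated Dynkin diagram is a chain of 6 nodes with one extra node attached to the third node from one end (E_7), so the type is E_7.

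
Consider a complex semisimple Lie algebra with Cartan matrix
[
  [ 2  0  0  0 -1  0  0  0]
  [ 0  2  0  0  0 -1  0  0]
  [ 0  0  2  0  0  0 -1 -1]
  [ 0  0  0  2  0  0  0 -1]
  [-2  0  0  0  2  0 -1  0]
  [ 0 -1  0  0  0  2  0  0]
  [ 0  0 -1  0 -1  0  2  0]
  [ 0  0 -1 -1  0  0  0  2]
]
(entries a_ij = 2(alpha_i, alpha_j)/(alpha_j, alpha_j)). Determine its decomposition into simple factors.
The diagram associated to this matrix has two connected components: the simple roots {alpha_2, alpha_6} form a chain of 2 nodes with single edges (A_2), and {alpha_1, alpha_3, alpha_4, alpha_5, alpha_7, alpha_8} form a chain of 6 nodes with a double edge at one end; the terminal node there is the unique short simple root (B_6). A semisimple Lie algebra decomposes uniquely as the direct sum of simple ideals, one per connected component of its Dynkin diagram, so g ≅ A_2 ⊕ B_6 (dimension 8 + 78 = 86).

A_2 + B_6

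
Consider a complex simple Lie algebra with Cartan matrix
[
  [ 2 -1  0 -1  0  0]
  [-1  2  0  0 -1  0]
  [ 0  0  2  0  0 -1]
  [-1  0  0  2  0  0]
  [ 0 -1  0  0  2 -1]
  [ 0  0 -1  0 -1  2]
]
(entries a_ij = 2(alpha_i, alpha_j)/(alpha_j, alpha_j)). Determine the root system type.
The matrix has rank 6 with 2's on the diagonal. Reading the off-diagonal entries as Dynkin edges (a single edge where a_ij = a_ji = -1; a double or triple edge where a_ij * a_ji = 2 or 3), the diagram is a chain of 6 nodes with single edges (A_6). One simple-root ordering that puts it in standard form is (alpha_4, alpha_1, alpha_2, alpha_5, alpha_6, alpha_3). So the algebra is type A_6, i.e. sl(7).

type A_6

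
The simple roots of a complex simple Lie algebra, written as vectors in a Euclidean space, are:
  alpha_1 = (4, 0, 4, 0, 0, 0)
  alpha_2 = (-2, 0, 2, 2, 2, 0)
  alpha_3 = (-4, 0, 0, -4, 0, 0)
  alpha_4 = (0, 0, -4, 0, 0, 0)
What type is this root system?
F4

Compute the Cartan integers a_ij = 2(alpha_i, alpha_j)/(alpha_j, alpha_j); the resulting 4x4 Cartan matrix is
[[2, 0, -1, -2], [0, 2, 0, -1], [-1, 0, 2, 0], [-1, -1, 0, 2]].
The roots have two lengths (squared-length ratio 2:1); the short ones are alpha_{2,4}. The associated Dynkin diagram is a chain of 4 nodes with a double edge between the middle two (F_4), so the type is F_4.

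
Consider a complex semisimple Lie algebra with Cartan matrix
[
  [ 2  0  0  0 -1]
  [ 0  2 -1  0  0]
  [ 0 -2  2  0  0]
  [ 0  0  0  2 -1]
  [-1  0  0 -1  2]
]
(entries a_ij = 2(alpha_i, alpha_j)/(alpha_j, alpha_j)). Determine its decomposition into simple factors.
The diagram associated to this matrix has two connected components: the simple roots {alpha_1, alpha_4, alpha_5} form a chain of 3 nodes with single edges (A_3), and {alpha_2, alpha_3} form a chain of 2 nodes with a double edge at one end; the terminal node there is the unique short simple root (B_2). A semisimple Lie algebra decomposes uniquely as the direct sum of simple ideals, one per connected component of its Dynkin diagram, so g ≅ A_3 ⊕ B_2 (dimension 15 + 10 = 25).

A_3 (sl(4)) + B_2 (so(5))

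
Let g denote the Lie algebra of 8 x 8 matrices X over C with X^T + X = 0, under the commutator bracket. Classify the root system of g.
D_4 (so(8))

This is so(8) with 8 even, which has dimension 8(8-1)/2 = 28 and rank 8/2 = 4. In the classification of classical Lie algebras, the orthogonal algebra so(2n) in an even number of variables has type D_n; here n = 4, so the Dynkin diagram is a chain of 2 nodes with a fork of two nodes at one end (D_4). Hence the type is D_4.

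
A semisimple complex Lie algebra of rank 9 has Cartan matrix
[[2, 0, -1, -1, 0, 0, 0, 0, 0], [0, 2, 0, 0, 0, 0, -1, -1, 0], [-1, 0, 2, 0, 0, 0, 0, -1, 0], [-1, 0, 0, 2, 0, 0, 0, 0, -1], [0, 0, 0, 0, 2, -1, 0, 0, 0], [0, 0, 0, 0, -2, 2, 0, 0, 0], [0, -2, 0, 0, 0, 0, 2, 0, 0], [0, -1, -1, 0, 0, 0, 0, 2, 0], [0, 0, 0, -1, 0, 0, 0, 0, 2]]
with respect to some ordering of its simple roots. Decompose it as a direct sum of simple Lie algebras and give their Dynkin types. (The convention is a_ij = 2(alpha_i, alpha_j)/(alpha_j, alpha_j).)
The diagram associated to this matrix has two connected components: the simple roots {alpha_5, alpha_6} form a chain of 2 nodes with a double edge at one end; the terminal node there is the unique short simple root (B_2), and {alpha_1, alpha_2, alpha_3, alpha_4, alpha_7, alpha_8, alpha_9} form a chain of 7 nodes with a double edge at one end; the terminal node there is the unique long simple root (C_7). A semisimple Lie algebra decomposes uniquely as the direct sum of simple ideals, one per connected component of its Dynkin diagram, so g ≅ B_2 ⊕ C_7 (dimension 10 + 105 = 115).

type B_2 + type C_7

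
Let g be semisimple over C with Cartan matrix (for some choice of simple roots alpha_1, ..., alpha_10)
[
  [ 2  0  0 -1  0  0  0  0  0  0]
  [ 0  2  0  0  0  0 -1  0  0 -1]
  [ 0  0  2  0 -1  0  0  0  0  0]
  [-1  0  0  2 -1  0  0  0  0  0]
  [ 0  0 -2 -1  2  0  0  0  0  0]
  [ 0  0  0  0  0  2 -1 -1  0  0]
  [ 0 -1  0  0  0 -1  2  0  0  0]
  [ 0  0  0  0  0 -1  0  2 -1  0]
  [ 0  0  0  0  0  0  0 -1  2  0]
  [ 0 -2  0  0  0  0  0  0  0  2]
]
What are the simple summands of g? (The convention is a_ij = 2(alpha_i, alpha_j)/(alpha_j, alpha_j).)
The diagram associated to this matrix has two connected components: the simple roots {alpha_1, alpha_3, alpha_4, alpha_5} form a chain of 4 nodes with a double edge at one end; the terminal node there is the unique short simple root (B_4), and {alpha_2, alpha_6, alpha_7, alpha_8, alpha_9, alpha_10} form a chain of 6 nodes with a double edge at one end; the terminal node there is the unique long simple root (C_6). A semisimple Lie algebra decomposes uniquely as the direct sum of simple ideals, one per connected component of its Dynkin diagram, so g ≅ B_4 ⊕ C_6 (dimension 36 + 78 = 114).

B_4 (so(9)) ⊕ C_6 (sp(12))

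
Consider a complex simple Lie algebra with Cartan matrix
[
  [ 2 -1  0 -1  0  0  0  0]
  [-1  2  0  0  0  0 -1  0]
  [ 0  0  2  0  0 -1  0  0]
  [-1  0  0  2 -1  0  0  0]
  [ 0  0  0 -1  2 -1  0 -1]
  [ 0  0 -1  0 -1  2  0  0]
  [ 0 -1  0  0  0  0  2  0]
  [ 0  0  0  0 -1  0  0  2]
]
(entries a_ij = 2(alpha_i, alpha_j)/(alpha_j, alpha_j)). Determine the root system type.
type E_8

The matrix has rank 8 with 2's on the diagonal. Reading the off-diagonal entries as Dynkin edges (a single edge where a_ij = a_ji = -1; a double or triple edge where a_ij * a_ji = 2 or 3), the diagram is a chain of 7 nodes with one extra node attached to the third node from one end (E_8). One simple-root ordering that puts it in standard form is (alpha_3, alpha_8, alpha_6, alpha_5, alpha_4, alpha_1, alpha_2, alpha_7). So the algebra is type E_8.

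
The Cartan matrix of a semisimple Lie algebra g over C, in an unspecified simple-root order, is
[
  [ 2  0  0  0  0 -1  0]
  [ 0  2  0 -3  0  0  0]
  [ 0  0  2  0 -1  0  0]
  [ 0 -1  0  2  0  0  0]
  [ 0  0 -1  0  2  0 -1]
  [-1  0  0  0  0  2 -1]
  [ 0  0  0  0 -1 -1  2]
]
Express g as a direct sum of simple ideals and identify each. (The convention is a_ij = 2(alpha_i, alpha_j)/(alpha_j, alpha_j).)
A5 + G2

The diagram associated to this matrix has two connected components: the simple roots {alpha_1, alpha_3, alpha_5, alpha_6, alpha_7} form a chain of 5 nodes with single edges (A_5), and {alpha_2, alpha_4} form two nodes joined by a triple edge (G_2). A semisimple Lie algebra decomposes uniquely as the direct sum of simple ideals, one per connected component of its Dynkin diagram, so g ≅ A_5 ⊕ G_2 (dimension 35 + 14 = 49).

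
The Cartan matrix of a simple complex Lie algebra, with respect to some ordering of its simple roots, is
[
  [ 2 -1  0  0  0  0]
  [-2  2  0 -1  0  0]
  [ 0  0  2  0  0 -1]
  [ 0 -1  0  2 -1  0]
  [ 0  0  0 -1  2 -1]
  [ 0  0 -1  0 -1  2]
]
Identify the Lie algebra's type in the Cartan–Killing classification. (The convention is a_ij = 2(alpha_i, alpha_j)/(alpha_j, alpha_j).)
B_6 (so(13))

The matrix has rank 6 with 2's on the diagonal. Reading the off-diagonal entries as Dynkin edges (a single edge where a_ij = a_ji = -1; a double or triple edge where a_ij * a_ji = 2 or 3), the diagram is a chain of 6 nodes with a double edge at one end; the terminal node there is the unique short simple root (B_6). One simple-root ordering that puts it in standard form is (alpha_3, alpha_6, alpha_5, alpha_4, alpha_2, alpha_1). So the algebra is type B_6, i.e. so(13).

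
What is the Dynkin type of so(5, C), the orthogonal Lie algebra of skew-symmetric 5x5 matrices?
This is so(5) with 5 odd, which has dimension 5(5-1)/2 = 10 and rank (5-1)/2 = 2. In the classification of classical Lie algebras, the orthogonal algebra so(2n+1) in an odd number of variables has type B_n; here n = 2, so the Dynkin diagram is a chain of 2 nodes with a double edge at one end; the terminal node there is the unique short simple root (B_2). Hence the type is B_2.

type B_2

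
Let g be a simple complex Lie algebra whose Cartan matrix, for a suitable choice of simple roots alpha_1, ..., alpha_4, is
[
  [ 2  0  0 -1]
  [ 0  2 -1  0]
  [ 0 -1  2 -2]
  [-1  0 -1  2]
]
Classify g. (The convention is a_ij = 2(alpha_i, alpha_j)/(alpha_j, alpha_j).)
F_4

The matrix has rank 4 with 2's on the diagonal. Reading the off-diagonal entries as Dynkin edges (a single edge where a_ij = a_ji = -1; a double or triple edge where a_ij * a_ji = 2 or 3), the diagram is a chain of 4 nodes with a double edge between the middle two (F_4). One simple-root ordering that puts it in standard form is (alpha_2, alpha_3, alpha_4, alpha_1). So the algebra is type F_4.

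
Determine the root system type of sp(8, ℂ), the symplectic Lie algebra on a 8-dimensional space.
C_4

This is sp(8), which has dimension 8(8+1)/2 = 36 and rank 8/2 = 4. In the classification of classical Lie algebras, the symplectic algebra sp(2n) has type C_n; here n = 4, so the Dynkin diagram is a chain of 4 nodes with a double edge at one end; the terminal node there is the unique long simple root (C_4). Hence the type is C_4.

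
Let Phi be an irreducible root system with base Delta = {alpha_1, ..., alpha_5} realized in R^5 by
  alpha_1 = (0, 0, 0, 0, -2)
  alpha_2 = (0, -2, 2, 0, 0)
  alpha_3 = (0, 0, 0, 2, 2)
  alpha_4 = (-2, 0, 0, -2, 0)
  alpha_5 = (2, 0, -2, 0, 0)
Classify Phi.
B5

Compute the Cartan integers a_ij = 2(alpha_i, alpha_j)/(alpha_j, alpha_j); the resulting 5x5 Cartan matrix is
[[2, 0, -1, 0, 0], [0, 2, 0, 0, -1], [-2, 0, 2, -1, 0], [0, 0, -1, 2, -1], [0, -1, 0, -1, 2]].
The roots have two lengths (squared-length ratio 2:1); the short ones are alpha_{1}. The associated Dynkin diagram is a chain of 5 nodes with a double edge at one end; the terminal node there is the unique short simple root (B_5), so the type is B_5 (the algebra so(11)).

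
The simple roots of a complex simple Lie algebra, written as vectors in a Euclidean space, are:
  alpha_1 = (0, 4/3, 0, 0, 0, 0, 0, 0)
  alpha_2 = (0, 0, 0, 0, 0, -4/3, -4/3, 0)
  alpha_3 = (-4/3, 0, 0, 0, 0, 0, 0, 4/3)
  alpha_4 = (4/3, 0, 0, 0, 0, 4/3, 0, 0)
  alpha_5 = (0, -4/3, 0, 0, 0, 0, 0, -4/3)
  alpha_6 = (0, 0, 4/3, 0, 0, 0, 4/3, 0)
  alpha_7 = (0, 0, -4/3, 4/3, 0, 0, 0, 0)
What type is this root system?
Compute the Cartan integers a_ij = 2(alpha_i, alpha_j)/(alpha_j, alpha_j); the resulting 7x7 Cartan matrix is
[[2, 0, 0, 0, -1, 0, 0], [0, 2, 0, -1, 0, -1, 0], [0, 0, 2, -1, -1, 0, 0], [0, -1, -1, 2, 0, 0, 0], [-2, 0, -1, 0, 2, 0, 0], [0, -1, 0, 0, 0, 2, -1], [0, 0, 0, 0, 0, -1, 2]].
The roots have two lengths (squared-length ratio 2:1); the short ones are alpha_{1}. The associated Dynkin diagram is a chain of 7 nodes with a double edge at one end; the terminal node there is the unique short simple root (B_7), so the type is B_7 (the algebra so(15)).

type B_7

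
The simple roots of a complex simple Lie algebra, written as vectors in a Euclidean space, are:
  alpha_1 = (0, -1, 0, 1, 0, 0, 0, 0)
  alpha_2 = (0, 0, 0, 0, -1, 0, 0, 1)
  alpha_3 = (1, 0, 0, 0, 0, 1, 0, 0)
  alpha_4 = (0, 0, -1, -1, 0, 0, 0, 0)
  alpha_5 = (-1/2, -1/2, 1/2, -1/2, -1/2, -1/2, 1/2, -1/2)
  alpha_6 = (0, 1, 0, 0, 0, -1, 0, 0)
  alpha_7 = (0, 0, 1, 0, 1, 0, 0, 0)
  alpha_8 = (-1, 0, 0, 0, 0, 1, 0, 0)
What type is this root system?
Compute the Cartan integers a_ij = 2(alpha_i, alpha_j)/(alpha_j, alpha_j); the resulting 8x8 Cartan matrix is
[[2, 0, 0, -1, 0, -1, 0, 0], [0, 2, 0, 0, 0, 0, -1, 0], [0, 0, 2, 0, -1, -1, 0, 0], [-1, 0, 0, 2, 0, 0, -1, 0], [0, 0, -1, 0, 2, 0, 0, 0], [-1, 0, -1, 0, 0, 2, 0, -1], [0, -1, 0, -1, 0, 0, 2, 0], [0, 0, 0, 0, 0, -1, 0, 2]].
All simple roots have the same length, so the diagram is simply laced. The associated Dynkin diagram is a chain of 7 nodes with one extra node attached to the third node from one end (E_8), so the type is E_8.

E_8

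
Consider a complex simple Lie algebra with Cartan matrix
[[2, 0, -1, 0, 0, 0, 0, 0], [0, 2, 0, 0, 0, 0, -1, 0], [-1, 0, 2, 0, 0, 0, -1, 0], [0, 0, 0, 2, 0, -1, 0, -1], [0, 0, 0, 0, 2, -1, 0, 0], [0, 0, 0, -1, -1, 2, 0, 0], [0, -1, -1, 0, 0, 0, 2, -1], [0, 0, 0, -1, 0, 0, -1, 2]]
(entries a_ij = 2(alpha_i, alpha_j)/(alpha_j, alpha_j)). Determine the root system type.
E_8

The matrix has rank 8 with 2's on the diagonal. Reading the off-diagonal entries as Dynkin edges (a single edge where a_ij = a_ji = -1; a double or triple edge where a_ij * a_ji = 2 or 3), the diagram is a chain of 7 nodes with one extra node attached to the third node from one end (E_8). One simple-root ordering that puts it in standard form is (alpha_1, alpha_2, alpha_3, alpha_7, alpha_8, alpha_4, alpha_6, alpha_5). So the algebra is type E_8.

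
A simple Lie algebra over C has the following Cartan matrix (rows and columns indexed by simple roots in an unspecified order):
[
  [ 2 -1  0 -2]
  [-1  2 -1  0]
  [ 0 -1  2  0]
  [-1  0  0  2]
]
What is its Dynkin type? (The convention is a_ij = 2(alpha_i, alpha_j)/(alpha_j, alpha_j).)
The matrix has rank 4 with 2's on the diagonal. Reading the off-diagonal entries as Dynkin edges (a single edge where a_ij = a_ji = -1; a double or triple edge where a_ij * a_ji = 2 or 3), the diagram is a chain of 4 nodes with a double edge at one end; the terminal node there is the unique short simple root (B_4). One simple-root ordering that puts it in standard form is (alpha_3, alpha_2, alpha_1, alpha_4). So the algebra is type B_4, i.e. so(9).

B_4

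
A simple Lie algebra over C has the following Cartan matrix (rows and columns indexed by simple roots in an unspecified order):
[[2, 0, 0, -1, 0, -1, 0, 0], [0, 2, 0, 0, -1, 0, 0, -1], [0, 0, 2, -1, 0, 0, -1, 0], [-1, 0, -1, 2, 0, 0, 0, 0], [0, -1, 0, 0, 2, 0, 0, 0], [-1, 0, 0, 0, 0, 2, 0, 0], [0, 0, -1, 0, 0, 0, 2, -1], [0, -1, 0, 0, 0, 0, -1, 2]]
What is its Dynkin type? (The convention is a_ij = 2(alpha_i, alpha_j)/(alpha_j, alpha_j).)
A_8

The matrix has rank 8 with 2's on the diagonal. Reading the off-diagonal entries as Dynkin edges (a single edge where a_ij = a_ji = -1; a double or triple edge where a_ij * a_ji = 2 or 3), the diagram is a chain of 8 nodes with single edges (A_8). One simple-root ordering that puts it in standard form is (alpha_6, alpha_1, alpha_4, alpha_3, alpha_7, alpha_8, alpha_2, alpha_5). So the algebra is type A_8, i.e. sl(9).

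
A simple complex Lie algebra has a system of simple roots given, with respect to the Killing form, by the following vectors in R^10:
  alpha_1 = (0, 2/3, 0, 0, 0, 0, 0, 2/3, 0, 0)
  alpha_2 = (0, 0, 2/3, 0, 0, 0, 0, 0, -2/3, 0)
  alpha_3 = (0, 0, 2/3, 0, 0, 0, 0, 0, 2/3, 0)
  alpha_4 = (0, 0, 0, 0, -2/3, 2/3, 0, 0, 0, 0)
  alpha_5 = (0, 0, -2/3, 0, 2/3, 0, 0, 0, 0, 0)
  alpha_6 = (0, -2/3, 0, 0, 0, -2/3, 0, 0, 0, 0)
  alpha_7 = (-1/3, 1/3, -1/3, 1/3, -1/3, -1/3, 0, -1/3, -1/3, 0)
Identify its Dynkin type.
Compute the Cartan integers a_ij = 2(alpha_i, alpha_j)/(alpha_j, alpha_j); the resulting 7x7 Cartan matrix is
[[2, 0, 0, 0, 0, -1, 0], [0, 2, 0, 0, -1, 0, 0], [0, 0, 2, 0, -1, 0, -1], [0, 0, 0, 2, -1, -1, 0], [0, -1, -1, -1, 2, 0, 0], [-1, 0, 0, -1, 0, 2, 0], [0, 0, -1, 0, 0, 0, 2]].
All simple roots have the same length, so the diagram is simply laced. The associated Dynkin diagram is a chain of 6 nodes with one extra node attached to the third node from one end (E_7), so the type is E_7.

E_7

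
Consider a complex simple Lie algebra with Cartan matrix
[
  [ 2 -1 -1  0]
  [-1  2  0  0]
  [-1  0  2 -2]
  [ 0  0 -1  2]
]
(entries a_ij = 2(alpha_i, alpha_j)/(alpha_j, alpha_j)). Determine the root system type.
B_4

The matrix has rank 4 with 2's on the diagonal. Reading the off-diagonal entries as Dynkin edges (a single edge where a_ij = a_ji = -1; a double or triple edge where a_ij * a_ji = 2 or 3), the diagram is a chain of 4 nodes with a double edge at one end; the terminal node there is the unique short simple root (B_4). One simple-root ordering that puts it in standard form is (alpha_2, alpha_1, alpha_3, alpha_4). So the algebra is type B_4, i.e. so(9).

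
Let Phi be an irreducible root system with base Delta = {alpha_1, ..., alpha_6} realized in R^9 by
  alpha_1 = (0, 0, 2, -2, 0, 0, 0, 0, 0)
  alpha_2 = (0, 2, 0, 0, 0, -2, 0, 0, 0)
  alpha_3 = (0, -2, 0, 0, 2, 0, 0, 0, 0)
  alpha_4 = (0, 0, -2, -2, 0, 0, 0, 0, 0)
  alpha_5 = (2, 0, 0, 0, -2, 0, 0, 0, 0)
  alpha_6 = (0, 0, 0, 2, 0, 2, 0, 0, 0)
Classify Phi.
Compute the Cartan integers a_ij = 2(alpha_i, alpha_j)/(alpha_j, alpha_j); the resulting 6x6 Cartan matrix is
[[2, 0, 0, 0, 0, -1], [0, 2, -1, 0, 0, -1], [0, -1, 2, 0, -1, 0], [0, 0, 0, 2, 0, -1], [0, 0, -1, 0, 2, 0], [-1, -1, 0, -1, 0, 2]].
All simple roots have the same length, so the diagram is simply laced. The associated Dynkin diagram is a chain of 4 nodes with a fork of two nodes at one end (D_6), so the type is D_6 (the algebra so(12)).

D_6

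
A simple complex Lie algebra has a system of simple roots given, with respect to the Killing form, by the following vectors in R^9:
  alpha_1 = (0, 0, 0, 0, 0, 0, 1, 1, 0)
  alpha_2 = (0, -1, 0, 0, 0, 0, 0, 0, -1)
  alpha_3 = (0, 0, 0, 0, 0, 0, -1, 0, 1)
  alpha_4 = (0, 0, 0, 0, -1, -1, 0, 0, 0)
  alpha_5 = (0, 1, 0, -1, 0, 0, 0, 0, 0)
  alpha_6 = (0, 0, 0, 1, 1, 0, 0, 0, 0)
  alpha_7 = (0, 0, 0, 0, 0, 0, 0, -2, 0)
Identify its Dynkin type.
C_7 (sp(14))

Compute the Cartan integers a_ij = 2(alpha_i, alpha_j)/(alpha_j, alpha_j); the resulting 7x7 Cartan matrix is
[[2, 0, -1, 0, 0, 0, -1], [0, 2, -1, 0, -1, 0, 0], [-1, -1, 2, 0, 0, 0, 0], [0, 0, 0, 2, 0, -1, 0], [0, -1, 0, 0, 2, -1, 0], [0, 0, 0, -1, -1, 2, 0], [-2, 0, 0, 0, 0, 0, 2]].
The roots have two lengths (squared-length ratio 2:1); the short ones are alpha_{1,2,3,4,5,6}. The associated Dynkin diagram is a chain of 7 nodes with a double edge at one end; the terminal node there is the unique long simple root (C_7), so the type is C_7 (the algebra sp(14)).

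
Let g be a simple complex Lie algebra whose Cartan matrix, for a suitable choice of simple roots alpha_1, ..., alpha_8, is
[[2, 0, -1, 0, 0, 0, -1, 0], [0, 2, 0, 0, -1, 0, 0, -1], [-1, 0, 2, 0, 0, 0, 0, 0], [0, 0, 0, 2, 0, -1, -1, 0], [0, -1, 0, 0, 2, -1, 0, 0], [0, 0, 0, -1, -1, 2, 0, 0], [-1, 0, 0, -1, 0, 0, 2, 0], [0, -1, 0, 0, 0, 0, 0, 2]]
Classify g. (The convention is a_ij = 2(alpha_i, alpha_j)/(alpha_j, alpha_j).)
The matrix has rank 8 with 2's on the diagonal. Reading the off-diagonal entries as Dynkin edges (a single edge where a_ij = a_ji = -1; a double or triple edge where a_ij * a_ji = 2 or 3), the diagram is a chain of 8 nodes with single edges (A_8). One simple-root ordering that puts it in standard form is (alpha_8, alpha_2, alpha_5, alpha_6, alpha_4, alpha_7, alpha_1, alpha_3). So the algebra is type A_8, i.e. sl(9).

A8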